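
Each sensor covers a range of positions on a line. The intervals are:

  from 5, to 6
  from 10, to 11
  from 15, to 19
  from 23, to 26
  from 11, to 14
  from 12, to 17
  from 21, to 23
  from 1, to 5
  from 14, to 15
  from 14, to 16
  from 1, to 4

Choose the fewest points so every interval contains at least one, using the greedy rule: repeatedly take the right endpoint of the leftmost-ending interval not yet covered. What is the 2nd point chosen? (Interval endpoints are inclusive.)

Sort by right endpoint; whenever an interval is uncovered, place a point at its right end.
By right end: [1,4]  [1,5]  [5,6]  [10,11]  [11,14]  [14,15]  [14,16]  [12,17]  [15,19]  [21,23]  [23,26]
[1,4] uncovered → point at 4; [5,6] uncovered → point at 6; [10,11] uncovered → point at 11; [14,15] uncovered → point at 15; [21,23] uncovered → point at 23.
Points: 4, 6, 11, 15, 23 (5 total).

6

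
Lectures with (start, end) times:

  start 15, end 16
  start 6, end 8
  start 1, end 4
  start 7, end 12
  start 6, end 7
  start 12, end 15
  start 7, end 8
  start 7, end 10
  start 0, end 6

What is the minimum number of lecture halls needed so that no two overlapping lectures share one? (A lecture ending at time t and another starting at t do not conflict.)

4

The answer is the maximum number of intervals overlapping at any instant.
starts: [0, 1, 6, 6, 7, 7, 7, 12, 15]
ends:   [4, 6, 7, 8, 8, 10, 12, 15, 16]
s0→1 s1→2 e4→1 e6→0 s6→1 s6→2 e7→1 s7→2 s7→3 s7→4  — peak 4.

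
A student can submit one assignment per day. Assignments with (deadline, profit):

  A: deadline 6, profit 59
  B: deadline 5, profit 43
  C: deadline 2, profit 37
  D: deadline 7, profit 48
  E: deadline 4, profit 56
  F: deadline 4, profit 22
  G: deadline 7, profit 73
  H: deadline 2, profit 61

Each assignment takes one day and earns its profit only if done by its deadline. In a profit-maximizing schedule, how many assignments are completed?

Sort by profit descending; place each in the latest free slot ≤ its deadline.
Profit order: G=73 H=61 A=59 E=56 D=48 B=43 C=37 F=22
Assign: G→slot 7, H→slot 2, A→slot 6, E→slot 4, D→slot 5, B→slot 3, C→slot 1, F skipped.
Slots: [1:C] [2:H] [3:B] [4:E] [5:D] [6:A] [7:G]
7 of 8 scheduled.

7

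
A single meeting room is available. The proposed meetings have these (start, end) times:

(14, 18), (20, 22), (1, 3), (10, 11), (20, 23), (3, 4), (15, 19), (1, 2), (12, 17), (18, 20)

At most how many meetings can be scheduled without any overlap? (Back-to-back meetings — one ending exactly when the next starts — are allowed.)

6

Sort by end time and greedily take each interval whose start is ≥ the last chosen end.
By end time: (1,2), (1,3), (3,4), (10,11), (12,17), (14,18), (15,19), (18,20), (20,22), (20,23).
Pick (1,2); next start ≥ 2 → (3,4); next start ≥ 4 → (10,11); next start ≥ 11 → (12,17); next start ≥ 17 → (18,20); next start ≥ 20 → (20,22).
Selected 6 meetings.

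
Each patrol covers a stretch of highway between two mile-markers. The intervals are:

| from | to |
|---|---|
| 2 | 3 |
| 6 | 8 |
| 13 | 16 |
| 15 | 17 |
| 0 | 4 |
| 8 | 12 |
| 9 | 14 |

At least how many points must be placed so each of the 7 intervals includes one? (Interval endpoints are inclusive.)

4

Process intervals by earliest right end; each time one isn't hit yet, stab at its right endpoint.
By right end: [2,3]  [0,4]  [6,8]  [8,12]  [9,14]  [13,16]  [15,17]
[2,3] uncovered → point at 3; [6,8] uncovered → point at 8; [9,14] uncovered → point at 14; [15,17] uncovered → point at 17.
Points: 3, 8, 14, 17 (4 total).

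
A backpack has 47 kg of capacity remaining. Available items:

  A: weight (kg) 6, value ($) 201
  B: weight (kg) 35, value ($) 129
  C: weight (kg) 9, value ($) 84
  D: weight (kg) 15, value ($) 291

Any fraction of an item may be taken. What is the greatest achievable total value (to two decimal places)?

Sort by value per unit weight and fill in that order.
Order: A (201/6=33.50) > D (291/15=19.40) > C (84/9=9.33) > B (129/35=3.69)
Fill: take A (6 @ 201) → take D (15 @ 291) → take C (9 @ 84) → take 17/35 of B → 62.66; 47/47 used.
Total value = 638.66

638.66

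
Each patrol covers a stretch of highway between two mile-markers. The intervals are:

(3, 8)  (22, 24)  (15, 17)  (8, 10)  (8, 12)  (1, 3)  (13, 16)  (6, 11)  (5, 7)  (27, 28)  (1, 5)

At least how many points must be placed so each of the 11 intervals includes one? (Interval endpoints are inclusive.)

Sorted: [1,3] [1,5] [5,7] [3,8] [8,10] [6,11] [8,12] [13,16] [15,17] [22,24] [27,28]
{[1,3],[1,5]} hit by 3; {[5,7],[3,8]} hit by 7; {[8,10],[6,11],[8,12]} hit by 10; {[13,16],[15,17]} hit by 16; {[22,24]} hit by 24; {[27,28]} hit by 28.
Points: 3, 7, 10, 16, 24, 28 (6 total).

6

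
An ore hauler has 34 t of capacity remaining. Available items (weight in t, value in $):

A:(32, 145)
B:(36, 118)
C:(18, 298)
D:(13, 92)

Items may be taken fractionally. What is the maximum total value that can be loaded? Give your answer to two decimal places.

403.59

Order: C (298/18=16.56) > D (92/13=7.08) > A (145/32=4.53) > B (118/36=3.28)
Fill: take C (18 @ 298) → take D (13 @ 92) → take 3/32 of A → 13.59; 34/34 used.
Total value = 403.59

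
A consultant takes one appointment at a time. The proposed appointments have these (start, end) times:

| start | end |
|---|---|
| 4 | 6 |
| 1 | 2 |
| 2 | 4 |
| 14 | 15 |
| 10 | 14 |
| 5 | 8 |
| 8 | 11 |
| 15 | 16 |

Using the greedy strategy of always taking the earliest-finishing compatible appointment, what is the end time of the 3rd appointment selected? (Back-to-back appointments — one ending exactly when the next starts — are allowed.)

Greedy by earliest finish: after sorting by end time, pick each interval compatible with the last pick.
By end time: (1,2), (2,4), (4,6), (5,8), (8,11), (10,14), (14,15), (15,16).
Pick (1,2); next start ≥ 2 → (2,4); next start ≥ 4 → (4,6); next start ≥ 6 → (8,11); next start ≥ 11 → (14,15); next start ≥ 15 → (15,16).
Selected: (1,2) (2,4) (4,6) (8,11) (14,15) (15,16)

6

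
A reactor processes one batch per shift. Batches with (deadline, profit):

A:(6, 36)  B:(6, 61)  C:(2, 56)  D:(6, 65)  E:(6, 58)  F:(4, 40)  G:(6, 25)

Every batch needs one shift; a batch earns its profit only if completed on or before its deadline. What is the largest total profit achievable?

Take jobs in profit order; each goes to the latest open slot no later than its deadline.
By profit: D(d6,65), B(d6,61), E(d6,58), C(d2,56), F(d4,40), A(d6,36), G(d6,25)
D→slot 6; B→slot 5; E→slot 4; C→slot 2; F→slot 3; A→slot 1; G skipped.
Profit = 36 + 56 + 40 + 58 + 61 + 65 = 316

316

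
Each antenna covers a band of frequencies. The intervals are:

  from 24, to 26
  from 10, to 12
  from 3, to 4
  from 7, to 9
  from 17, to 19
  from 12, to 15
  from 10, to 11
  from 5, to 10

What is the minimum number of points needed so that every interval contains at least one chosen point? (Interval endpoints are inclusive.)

Process intervals by earliest right end; each time one isn't hit yet, stab at its right endpoint.
Sorted: [3,4] [7,9] [5,10] [10,11] [10,12] [12,15] [17,19] [24,26]
{[3,4]} hit by 4; {[7,9],[5,10]} hit by 9; {[10,11],[10,12]} hit by 11; {[12,15]} hit by 15; {[17,19]} hit by 19; {[24,26]} hit by 26.
Points: 4, 9, 11, 15, 19, 26 (6 total).

6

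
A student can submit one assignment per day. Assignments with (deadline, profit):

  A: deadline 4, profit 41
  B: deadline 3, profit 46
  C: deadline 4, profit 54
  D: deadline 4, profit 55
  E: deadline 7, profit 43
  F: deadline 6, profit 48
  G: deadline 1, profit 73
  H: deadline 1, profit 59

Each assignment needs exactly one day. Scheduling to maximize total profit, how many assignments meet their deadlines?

6

Sort by profit descending; place each in the latest free slot ≤ its deadline.
By profit: G(d1,73), H(d1,59), D(d4,55), C(d4,54), F(d6,48), B(d3,46), E(d7,43), A(d4,41)
G→slot 1; H skipped; D→slot 4; C→slot 3; F→slot 6; B→slot 2; E→slot 7; A skipped.
6 of 8 scheduled.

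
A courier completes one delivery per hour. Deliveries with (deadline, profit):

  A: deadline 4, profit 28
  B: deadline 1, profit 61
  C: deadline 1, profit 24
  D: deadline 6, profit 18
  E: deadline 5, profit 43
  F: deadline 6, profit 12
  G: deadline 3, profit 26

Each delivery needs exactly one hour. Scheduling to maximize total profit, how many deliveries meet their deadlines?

Take jobs in profit order; each goes to the latest open slot no later than its deadline.
Profit order: B=61 E=43 A=28 G=26 C=24 D=18 F=12
Assign: B→slot 1, E→slot 5, A→slot 4, G→slot 3, C skipped, D→slot 6, F→slot 2.
Slots: [1:B] [2:F] [3:G] [4:A] [5:E] [6:D]
6 of 7 scheduled.

6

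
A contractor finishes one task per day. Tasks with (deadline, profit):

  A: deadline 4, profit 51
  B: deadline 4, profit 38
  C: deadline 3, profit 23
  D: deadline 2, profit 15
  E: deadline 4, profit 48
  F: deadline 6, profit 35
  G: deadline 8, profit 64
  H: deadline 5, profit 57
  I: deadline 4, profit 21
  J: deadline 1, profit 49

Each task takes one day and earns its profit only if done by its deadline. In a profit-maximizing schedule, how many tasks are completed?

7

Sort by profit descending; place each in the latest free slot ≤ its deadline.
Profit order: G=64 H=57 A=51 J=49 E=48 B=38 F=35 C=23 I=21 D=15
Assign: G→slot 8, H→slot 5, A→slot 4, J→slot 1, E→slot 3, B→slot 2, F→slot 6, C skipped, I skipped, D skipped.
Slots: [1:J] [2:B] [3:E] [4:A] [5:H] [6:F] [8:G]
7 of 10 scheduled.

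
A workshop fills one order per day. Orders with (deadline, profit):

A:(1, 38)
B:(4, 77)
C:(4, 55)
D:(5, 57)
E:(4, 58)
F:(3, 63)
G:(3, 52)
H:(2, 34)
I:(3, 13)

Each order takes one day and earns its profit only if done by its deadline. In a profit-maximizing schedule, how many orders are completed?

Profit order: B=77 F=63 E=58 D=57 C=55 G=52 A=38 H=34 I=13
Assign: B→slot 4, F→slot 3, E→slot 2, D→slot 5, C→slot 1, G skipped, A skipped, H skipped, I skipped.
Slots: [1:C] [2:E] [3:F] [4:B] [5:D]
5 of 9 scheduled.

5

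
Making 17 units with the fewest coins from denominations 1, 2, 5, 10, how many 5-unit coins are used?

1

Greedy: take as many of the largest coin as possible, then repeat with the remainder.
17 = 1×10 + 1×5 + 1×2
Count of 5: 1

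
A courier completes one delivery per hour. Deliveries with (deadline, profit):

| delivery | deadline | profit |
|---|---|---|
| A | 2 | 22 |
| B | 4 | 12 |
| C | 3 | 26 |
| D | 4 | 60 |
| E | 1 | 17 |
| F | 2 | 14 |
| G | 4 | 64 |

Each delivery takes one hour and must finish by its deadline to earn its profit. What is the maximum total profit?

172

Take jobs in profit order; each goes to the latest open slot no later than its deadline.
Profit order: G=64 D=60 C=26 A=22 E=17 F=14 B=12
Assign: G→slot 4, D→slot 3, C→slot 2, A→slot 1, E skipped, F skipped, B skipped.
Slots: [1:A] [2:C] [3:D] [4:G]
Profit = 22 + 26 + 60 + 64 = 172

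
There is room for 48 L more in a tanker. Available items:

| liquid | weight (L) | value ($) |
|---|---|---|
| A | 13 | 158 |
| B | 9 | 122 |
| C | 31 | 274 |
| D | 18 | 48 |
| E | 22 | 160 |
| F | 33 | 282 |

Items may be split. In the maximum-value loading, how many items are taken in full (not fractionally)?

Sort by value per unit weight and fill in that order.
Ratios (sorted): B 13.56, A 12.15, C 8.84, F 8.55, E 7.27, D 2.67
take B (9 @ 122); take A (13 @ 158); take 26/31 of C → 229.81. Capacity used 48/48.
2 item(s) taken whole; one partial (take 26/31 of C).

2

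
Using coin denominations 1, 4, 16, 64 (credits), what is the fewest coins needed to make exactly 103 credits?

Use the largest denomination that fits, subtract, and repeat.
103 = 1×64 + 2×16 + 1×4 + 3×1
Total coins = 1 + 2 + 1 + 3 = 7

7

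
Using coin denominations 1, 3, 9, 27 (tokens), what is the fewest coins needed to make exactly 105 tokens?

105 = 3×27 + 2×9 + 2×3
Total coins = 3 + 2 + 2 = 7

7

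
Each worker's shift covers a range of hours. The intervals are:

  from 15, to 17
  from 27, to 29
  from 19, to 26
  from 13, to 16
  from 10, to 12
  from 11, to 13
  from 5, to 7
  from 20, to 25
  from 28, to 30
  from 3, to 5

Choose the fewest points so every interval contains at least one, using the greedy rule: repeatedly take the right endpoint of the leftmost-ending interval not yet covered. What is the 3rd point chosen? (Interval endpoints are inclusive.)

16

Process intervals by earliest right end; each time one isn't hit yet, stab at its right endpoint.
By right end: [3,5]  [5,7]  [10,12]  [11,13]  [13,16]  [15,17]  [20,25]  [19,26]  [27,29]  [28,30]
[3,5] uncovered → point at 5; [10,12] uncovered → point at 12; [13,16] uncovered → point at 16; [20,25] uncovered → point at 25; [27,29] uncovered → point at 29.
Points: 5, 12, 16, 25, 29 (5 total).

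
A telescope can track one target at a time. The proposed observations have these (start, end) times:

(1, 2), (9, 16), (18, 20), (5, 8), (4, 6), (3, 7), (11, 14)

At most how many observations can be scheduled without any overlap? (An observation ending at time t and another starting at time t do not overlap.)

Sort by end time and greedily take each interval whose start is ≥ the last chosen end.
Sorted by end: (1,2)  (4,6)  (3,7)  (5,8)  (11,14)  (9,16)  (18,20)
take (1,2); take (4,6); skip (3,7); take (11,14); take (18,20).
Selected 4 observations.

4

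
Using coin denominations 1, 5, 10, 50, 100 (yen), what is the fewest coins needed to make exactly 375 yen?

7

Use the largest denomination that fits, subtract, and repeat.
375 − 3×100→75 − 1×50→25 − 2×10→5 − 1×5→0
Total coins = 3 + 1 + 2 + 1 = 7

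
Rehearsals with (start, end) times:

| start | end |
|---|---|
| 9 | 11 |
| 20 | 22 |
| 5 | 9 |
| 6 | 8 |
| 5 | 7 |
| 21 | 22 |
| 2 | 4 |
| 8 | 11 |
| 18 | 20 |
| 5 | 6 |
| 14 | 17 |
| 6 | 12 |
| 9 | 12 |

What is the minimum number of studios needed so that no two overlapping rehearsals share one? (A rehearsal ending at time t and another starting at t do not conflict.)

The answer is the maximum number of intervals overlapping at any instant.
Events (time:±→running): 2:+→1 4:-→0 5:+→1 5:+→2 5:+→3 6:-→2 6:+→3 6:+→4 … peak 4.

4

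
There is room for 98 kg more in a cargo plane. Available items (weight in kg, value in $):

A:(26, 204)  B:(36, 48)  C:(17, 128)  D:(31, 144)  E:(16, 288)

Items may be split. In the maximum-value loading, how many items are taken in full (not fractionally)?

Greedy by value/weight ratio, highest first.
Ratios (sorted): E 18.00, A 7.85, C 7.53, D 4.65, B 1.33
take E (16 @ 288); take A (26 @ 204); take C (17 @ 128); take D (31 @ 144); take 8/36 of B → 10.67. Capacity used 98/98.
4 item(s) taken whole; one partial (take 8/36 of B).

4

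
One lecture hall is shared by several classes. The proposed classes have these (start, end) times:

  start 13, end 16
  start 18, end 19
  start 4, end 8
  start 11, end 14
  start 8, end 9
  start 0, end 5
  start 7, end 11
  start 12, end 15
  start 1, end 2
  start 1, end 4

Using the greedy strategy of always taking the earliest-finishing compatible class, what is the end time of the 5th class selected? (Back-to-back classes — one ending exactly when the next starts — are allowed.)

By end time: (1,2), (1,4), (0,5), (4,8), (8,9), (7,11), (11,14), (12,15), (13,16), (18,19).
Pick (1,2); next start ≥ 2 → (4,8); next start ≥ 8 → (8,9); next start ≥ 9 → (11,14); next start ≥ 14 → (18,19).
Selected: (1,2) (4,8) (8,9) (11,14) (18,19)

19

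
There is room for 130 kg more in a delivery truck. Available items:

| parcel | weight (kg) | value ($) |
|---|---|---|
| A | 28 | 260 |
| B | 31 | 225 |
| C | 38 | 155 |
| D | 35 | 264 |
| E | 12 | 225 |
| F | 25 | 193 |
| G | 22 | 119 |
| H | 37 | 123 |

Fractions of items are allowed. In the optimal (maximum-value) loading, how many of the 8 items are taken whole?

Ratios (sorted): E 18.75, A 9.29, F 7.72, D 7.54, B 7.26, G 5.41, C 4.08, H 3.32
take E (12 @ 225); take A (28 @ 260); take F (25 @ 193); take D (35 @ 264); take 30/31 of B → 217.74. Capacity used 130/130.
4 item(s) taken whole; one partial (take 30/31 of B).

4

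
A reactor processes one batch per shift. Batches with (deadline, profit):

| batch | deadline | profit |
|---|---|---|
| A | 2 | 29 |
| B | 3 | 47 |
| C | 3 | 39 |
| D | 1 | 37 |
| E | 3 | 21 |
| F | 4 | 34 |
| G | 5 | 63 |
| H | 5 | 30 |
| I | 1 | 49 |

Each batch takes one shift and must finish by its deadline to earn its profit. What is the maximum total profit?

232

By profit: G(d5,63), I(d1,49), B(d3,47), C(d3,39), D(d1,37), F(d4,34), H(d5,30), A(d2,29), E(d3,21)
G→slot 5; I→slot 1; B→slot 3; C→slot 2; D skipped; F→slot 4; H skipped; A skipped; E skipped.
Profit = 49 + 39 + 47 + 34 + 63 = 232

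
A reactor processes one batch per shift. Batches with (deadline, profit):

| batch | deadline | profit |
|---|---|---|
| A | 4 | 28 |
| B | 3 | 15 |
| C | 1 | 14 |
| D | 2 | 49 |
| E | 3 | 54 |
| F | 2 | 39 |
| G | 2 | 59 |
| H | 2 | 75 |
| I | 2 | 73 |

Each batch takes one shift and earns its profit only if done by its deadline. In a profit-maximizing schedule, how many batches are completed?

4

Profit order: H=75 I=73 G=59 E=54 D=49 F=39 A=28 B=15 C=14
Assign: H→slot 2, I→slot 1, G skipped, E→slot 3, D skipped, F skipped, A→slot 4, B skipped, C skipped.
Slots: [1:I] [2:H] [3:E] [4:A]
4 of 9 scheduled.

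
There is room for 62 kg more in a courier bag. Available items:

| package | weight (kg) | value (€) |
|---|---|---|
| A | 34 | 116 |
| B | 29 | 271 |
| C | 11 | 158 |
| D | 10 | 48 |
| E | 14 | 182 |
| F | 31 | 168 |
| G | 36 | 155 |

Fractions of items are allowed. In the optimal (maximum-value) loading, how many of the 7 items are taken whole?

3

Sort by value per unit weight and fill in that order.
Order: C (158/11=14.36) > E (182/14=13.00) > B (271/29=9.34) > F (168/31=5.42) > D (48/10=4.80) > G (155/36=4.31) > A (116/34=3.41)
Fill: take C (11 @ 158) → take E (14 @ 182) → take B (29 @ 271) → take 8/31 of F → 43.35; 62/62 used.
3 item(s) taken whole; one partial (take 8/31 of F).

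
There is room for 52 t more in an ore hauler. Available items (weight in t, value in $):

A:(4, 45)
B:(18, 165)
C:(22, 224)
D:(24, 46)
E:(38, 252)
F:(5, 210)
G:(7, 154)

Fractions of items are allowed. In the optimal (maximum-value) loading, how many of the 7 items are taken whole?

Ratios (sorted): F 42.00, G 22.00, A 11.25, C 10.18, B 9.17, E 6.63, D 1.92
take F (5 @ 210); take G (7 @ 154); take A (4 @ 45); take C (22 @ 224); take 14/18 of B → 128.33. Capacity used 52/52.
4 item(s) taken whole; one partial (take 14/18 of B).

4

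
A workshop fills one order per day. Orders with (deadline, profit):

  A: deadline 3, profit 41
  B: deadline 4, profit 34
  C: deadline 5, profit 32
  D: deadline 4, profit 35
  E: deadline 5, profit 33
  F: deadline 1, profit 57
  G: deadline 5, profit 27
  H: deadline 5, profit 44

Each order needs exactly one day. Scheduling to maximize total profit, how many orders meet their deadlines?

Sort by profit descending; place each in the latest free slot ≤ its deadline.
By profit: F(d1,57), H(d5,44), A(d3,41), D(d4,35), B(d4,34), E(d5,33), C(d5,32), G(d5,27)
F→slot 1; H→slot 5; A→slot 3; D→slot 4; B→slot 2; E skipped; C skipped; G skipped.
5 of 8 scheduled.

5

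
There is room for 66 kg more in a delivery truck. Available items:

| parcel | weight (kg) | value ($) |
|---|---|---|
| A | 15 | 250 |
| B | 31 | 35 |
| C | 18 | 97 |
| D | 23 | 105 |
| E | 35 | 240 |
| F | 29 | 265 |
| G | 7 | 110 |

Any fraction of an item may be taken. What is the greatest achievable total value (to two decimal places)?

Greedy by value/weight ratio, highest first.
Ratios (sorted): A 16.67, G 15.71, F 9.14, E 6.86, C 5.39, D 4.57, B 1.13
take A (15 @ 250); take G (7 @ 110); take F (29 @ 265); take 15/35 of E → 102.86. Capacity used 66/66.
Total value = 727.86

727.86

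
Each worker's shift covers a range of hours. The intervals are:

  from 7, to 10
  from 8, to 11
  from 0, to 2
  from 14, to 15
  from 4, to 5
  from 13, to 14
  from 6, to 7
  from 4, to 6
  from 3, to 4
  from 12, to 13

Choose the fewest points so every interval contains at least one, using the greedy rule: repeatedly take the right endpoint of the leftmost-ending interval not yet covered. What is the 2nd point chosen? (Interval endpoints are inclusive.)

4

Process intervals by earliest right end; each time one isn't hit yet, stab at its right endpoint.
By right end: [0,2]  [3,4]  [4,5]  [4,6]  [6,7]  [7,10]  [8,11]  [12,13]  [13,14]  [14,15]
[0,2] uncovered → point at 2; [3,4] uncovered → point at 4; [6,7] uncovered → point at 7; [8,11] uncovered → point at 11; [12,13] uncovered → point at 13; [14,15] uncovered → point at 15.
Points: 2, 4, 7, 11, 13, 15 (6 total).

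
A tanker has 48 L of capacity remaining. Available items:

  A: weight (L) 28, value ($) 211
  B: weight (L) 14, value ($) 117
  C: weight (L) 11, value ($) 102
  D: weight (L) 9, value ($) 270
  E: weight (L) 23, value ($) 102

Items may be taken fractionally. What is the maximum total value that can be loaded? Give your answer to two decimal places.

594.50

Ratios (sorted): D 30.00, C 9.27, B 8.36, A 7.54, E 4.43
take D (9 @ 270); take C (11 @ 102); take B (14 @ 117); take 14/28 of A → 105.50. Capacity used 48/48.
Total value = 594.50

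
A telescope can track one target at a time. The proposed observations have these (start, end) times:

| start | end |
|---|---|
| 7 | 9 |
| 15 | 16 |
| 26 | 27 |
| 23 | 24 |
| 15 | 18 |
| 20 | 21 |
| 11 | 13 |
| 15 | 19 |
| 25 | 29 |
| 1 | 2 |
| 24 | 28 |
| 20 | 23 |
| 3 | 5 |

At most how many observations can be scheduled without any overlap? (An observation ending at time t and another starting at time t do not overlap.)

8

Greedy by earliest finish: after sorting by end time, pick each interval compatible with the last pick.
By end time: (1,2), (3,5), (7,9), (11,13), (15,16), (15,18), (15,19), (20,21), (20,23), (23,24), (26,27), (24,28), (25,29).
Pick (1,2); next start ≥ 2 → (3,5); next start ≥ 5 → (7,9); next start ≥ 9 → (11,13); next start ≥ 13 → (15,16); next start ≥ 16 → (20,21); next start ≥ 21 → (23,24); next start ≥ 24 → (26,27).
Selected 8 observations.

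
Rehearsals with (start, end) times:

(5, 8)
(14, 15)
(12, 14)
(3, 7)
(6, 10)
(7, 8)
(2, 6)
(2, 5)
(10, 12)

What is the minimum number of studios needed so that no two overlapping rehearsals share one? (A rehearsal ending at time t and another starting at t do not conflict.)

The answer is the maximum number of intervals overlapping at any instant.
starts: [2, 2, 3, 5, 6, 7, 10, 12, 14]
ends:   [5, 6, 7, 8, 8, 10, 12, 14, 15]
s2→1 s2→2 s3→3  — peak 3.

3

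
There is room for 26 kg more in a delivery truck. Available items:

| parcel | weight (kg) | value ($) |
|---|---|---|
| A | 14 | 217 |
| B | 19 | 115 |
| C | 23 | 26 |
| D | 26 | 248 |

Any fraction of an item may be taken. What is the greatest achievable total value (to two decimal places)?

331.46

Ratios (sorted): A 15.50, D 9.54, B 6.05, C 1.13
take A (14 @ 217); take 12/26 of D → 114.46. Capacity used 26/26.
Total value = 331.46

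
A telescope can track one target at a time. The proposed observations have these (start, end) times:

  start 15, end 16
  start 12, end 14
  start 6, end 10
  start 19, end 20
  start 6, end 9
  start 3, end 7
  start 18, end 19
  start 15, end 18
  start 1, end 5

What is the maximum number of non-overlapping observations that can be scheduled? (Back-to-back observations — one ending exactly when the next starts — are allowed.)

Greedy by earliest finish: after sorting by end time, pick each interval compatible with the last pick.
By end time: (1,5), (3,7), (6,9), (6,10), (12,14), (15,16), (15,18), (18,19), (19,20).
Pick (1,5); next start ≥ 5 → (6,9); next start ≥ 9 → (12,14); next start ≥ 14 → (15,16); next start ≥ 16 → (18,19); next start ≥ 19 → (19,20).
Selected 6 observations.

6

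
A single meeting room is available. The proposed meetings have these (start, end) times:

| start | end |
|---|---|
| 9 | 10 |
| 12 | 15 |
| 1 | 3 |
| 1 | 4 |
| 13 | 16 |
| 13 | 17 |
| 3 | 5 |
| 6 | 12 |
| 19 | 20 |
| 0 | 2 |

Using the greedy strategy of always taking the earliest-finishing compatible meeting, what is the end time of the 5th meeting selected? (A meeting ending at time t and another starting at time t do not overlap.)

Sort by end time and greedily take each interval whose start is ≥ the last chosen end.
By end time: (0,2), (1,3), (1,4), (3,5), (9,10), (6,12), (12,15), (13,16), (13,17), (19,20).
Pick (0,2); next start ≥ 2 → (3,5); next start ≥ 5 → (9,10); next start ≥ 10 → (12,15); next start ≥ 15 → (19,20).
Selected: (0,2) (3,5) (9,10) (12,15) (19,20)

20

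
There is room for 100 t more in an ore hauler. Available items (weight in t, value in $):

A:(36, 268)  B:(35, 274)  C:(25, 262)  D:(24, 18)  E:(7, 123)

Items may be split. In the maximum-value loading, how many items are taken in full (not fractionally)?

Order: E (123/7=17.57) > C (262/25=10.48) > B (274/35=7.83) > A (268/36=7.44) > D (18/24=0.75)
Fill: take E (7 @ 123) → take C (25 @ 262) → take B (35 @ 274) → take 33/36 of A → 245.67; 100/100 used.
3 item(s) taken whole; one partial (take 33/36 of A).

3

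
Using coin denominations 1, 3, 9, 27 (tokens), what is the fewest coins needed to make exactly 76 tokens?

6

76 = 2×27 + 2×9 + 1×3 + 1×1
Total coins = 2 + 2 + 1 + 1 = 6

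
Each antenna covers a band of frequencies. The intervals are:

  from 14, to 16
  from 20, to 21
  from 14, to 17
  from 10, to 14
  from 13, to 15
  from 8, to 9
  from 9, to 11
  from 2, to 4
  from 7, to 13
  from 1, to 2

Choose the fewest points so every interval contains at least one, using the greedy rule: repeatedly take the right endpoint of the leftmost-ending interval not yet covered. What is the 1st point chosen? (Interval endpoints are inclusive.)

2

Sorted: [1,2] [2,4] [8,9] [9,11] [7,13] [10,14] [13,15] [14,16] [14,17] [20,21]
{[1,2],[2,4]} hit by 2; {[8,9],[9,11],[7,13]} hit by 9; {[10,14],[13,15],[14,16],[14,17]} hit by 14; {[20,21]} hit by 21.
Points: 2, 9, 14, 21 (4 total).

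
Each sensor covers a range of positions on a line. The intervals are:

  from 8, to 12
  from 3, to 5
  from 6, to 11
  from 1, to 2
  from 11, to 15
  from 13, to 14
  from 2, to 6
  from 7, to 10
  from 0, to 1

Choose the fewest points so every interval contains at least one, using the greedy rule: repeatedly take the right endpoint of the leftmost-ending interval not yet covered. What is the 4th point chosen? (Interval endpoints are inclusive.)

14

Process intervals by earliest right end; each time one isn't hit yet, stab at its right endpoint.
By right end: [0,1]  [1,2]  [3,5]  [2,6]  [7,10]  [6,11]  [8,12]  [13,14]  [11,15]
[0,1] uncovered → point at 1; [3,5] uncovered → point at 5; [7,10] uncovered → point at 10; [13,14] uncovered → point at 14.
Points: 1, 5, 10, 14 (4 total).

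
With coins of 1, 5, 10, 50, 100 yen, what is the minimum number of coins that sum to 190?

6

Greedy: take as many of the largest coin as possible, then repeat with the remainder.
190 − 1×100→90 − 1×50→40 − 4×10→0
Total coins = 1 + 1 + 4 = 6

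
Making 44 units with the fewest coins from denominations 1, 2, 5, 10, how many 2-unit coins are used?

2

Use the largest denomination that fits, subtract, and repeat.
44 = 4×10 + 2×2
Count of 2: 2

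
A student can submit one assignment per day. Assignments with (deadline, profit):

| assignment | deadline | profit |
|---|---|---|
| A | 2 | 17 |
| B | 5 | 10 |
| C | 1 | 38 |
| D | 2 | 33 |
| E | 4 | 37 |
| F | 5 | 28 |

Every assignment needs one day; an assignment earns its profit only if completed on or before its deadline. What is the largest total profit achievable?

Take jobs in profit order; each goes to the latest open slot no later than its deadline.
By profit: C(d1,38), E(d4,37), D(d2,33), F(d5,28), A(d2,17), B(d5,10)
C→slot 1; E→slot 4; D→slot 2; F→slot 5; A skipped; B→slot 3.
Profit = 38 + 33 + 10 + 37 + 28 = 146

146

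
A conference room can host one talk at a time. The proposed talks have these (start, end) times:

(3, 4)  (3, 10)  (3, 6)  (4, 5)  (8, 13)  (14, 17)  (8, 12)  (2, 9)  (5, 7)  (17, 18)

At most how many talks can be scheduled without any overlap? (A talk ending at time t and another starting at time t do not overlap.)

6

Greedy by earliest finish: after sorting by end time, pick each interval compatible with the last pick.
By end time: (3,4), (4,5), (3,6), (5,7), (2,9), (3,10), (8,12), (8,13), (14,17), (17,18).
Pick (3,4); next start ≥ 4 → (4,5); next start ≥ 5 → (5,7); next start ≥ 7 → (8,12); next start ≥ 12 → (14,17); next start ≥ 17 → (17,18).
Selected 6 talks.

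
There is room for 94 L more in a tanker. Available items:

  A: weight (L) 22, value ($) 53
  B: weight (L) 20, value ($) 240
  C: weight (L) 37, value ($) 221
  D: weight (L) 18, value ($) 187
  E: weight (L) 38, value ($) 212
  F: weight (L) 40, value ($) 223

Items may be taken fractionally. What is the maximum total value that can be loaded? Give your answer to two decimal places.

Ratios (sorted): B 12.00, D 10.39, C 5.97, E 5.58, F 5.58, A 2.41
take B (20 @ 240); take D (18 @ 187); take C (37 @ 221); take 19/38 of E → 106.00. Capacity used 94/94.
Total value = 754.00

754.00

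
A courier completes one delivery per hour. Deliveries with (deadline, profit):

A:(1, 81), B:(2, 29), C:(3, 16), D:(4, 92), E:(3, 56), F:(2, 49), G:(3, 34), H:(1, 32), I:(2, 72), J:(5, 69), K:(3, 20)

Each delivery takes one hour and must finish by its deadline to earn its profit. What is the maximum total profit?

Take jobs in profit order; each goes to the latest open slot no later than its deadline.
By profit: D(d4,92), A(d1,81), I(d2,72), J(d5,69), E(d3,56), F(d2,49), G(d3,34), H(d1,32), B(d2,29), K(d3,20), C(d3,16)
D→slot 4; A→slot 1; I→slot 2; J→slot 5; E→slot 3; F skipped; G skipped; H skipped; B skipped; K skipped; C skipped.
Profit = 81 + 72 + 56 + 92 + 69 = 370

370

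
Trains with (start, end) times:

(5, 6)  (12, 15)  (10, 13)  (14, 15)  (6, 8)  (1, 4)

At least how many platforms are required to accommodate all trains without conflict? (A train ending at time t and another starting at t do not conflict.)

2

The answer is the maximum number of intervals overlapping at any instant.
starts: [1, 5, 6, 10, 12, 14]
ends:   [4, 6, 8, 13, 15, 15]
s1→1 e4→0 s5→1 e6→0 s6→1 e8→0 s10→1 s12→2  — peak 2.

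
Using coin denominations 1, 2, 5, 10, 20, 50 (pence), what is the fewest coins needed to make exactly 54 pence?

54 = 1×50 + 2×2
Total coins = 1 + 2 = 3

3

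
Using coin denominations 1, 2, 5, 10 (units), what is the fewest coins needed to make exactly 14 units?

14 − 1×10→4 − 2×2→0
Total coins = 1 + 2 = 3

3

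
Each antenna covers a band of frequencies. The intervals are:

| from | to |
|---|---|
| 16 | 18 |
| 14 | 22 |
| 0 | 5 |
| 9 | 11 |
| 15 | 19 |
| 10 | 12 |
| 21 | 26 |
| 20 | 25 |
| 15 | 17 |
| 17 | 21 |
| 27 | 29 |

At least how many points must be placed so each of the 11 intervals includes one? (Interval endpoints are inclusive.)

5

Process intervals by earliest right end; each time one isn't hit yet, stab at its right endpoint.
Sorted: [0,5] [9,11] [10,12] [15,17] [16,18] [15,19] [17,21] [14,22] [20,25] [21,26] [27,29]
{[0,5]} hit by 5; {[9,11],[10,12]} hit by 11; {[15,17],[16,18],[15,19],[17,21],[14,22]} hit by 17; {[20,25],[21,26]} hit by 25; {[27,29]} hit by 29.
Points: 5, 11, 17, 25, 29 (5 total).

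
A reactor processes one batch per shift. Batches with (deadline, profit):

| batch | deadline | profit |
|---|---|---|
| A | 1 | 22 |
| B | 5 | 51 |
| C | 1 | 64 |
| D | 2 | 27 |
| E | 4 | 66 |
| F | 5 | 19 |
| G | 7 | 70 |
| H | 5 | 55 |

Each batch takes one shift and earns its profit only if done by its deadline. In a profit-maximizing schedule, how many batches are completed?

By profit: G(d7,70), E(d4,66), C(d1,64), H(d5,55), B(d5,51), D(d2,27), A(d1,22), F(d5,19)
G→slot 7; E→slot 4; C→slot 1; H→slot 5; B→slot 3; D→slot 2; A skipped; F skipped.
6 of 8 scheduled.

6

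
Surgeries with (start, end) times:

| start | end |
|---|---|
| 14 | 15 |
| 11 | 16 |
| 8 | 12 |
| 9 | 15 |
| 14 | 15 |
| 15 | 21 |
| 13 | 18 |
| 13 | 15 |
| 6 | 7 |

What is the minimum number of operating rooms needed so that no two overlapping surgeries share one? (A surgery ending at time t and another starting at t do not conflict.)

Events (time:±→running): 6:+→1 7:-→0 8:+→1 9:+→2 11:+→3 12:-→2 13:+→3 13:+→4 14:+→5 14:+→6 … peak 6.

6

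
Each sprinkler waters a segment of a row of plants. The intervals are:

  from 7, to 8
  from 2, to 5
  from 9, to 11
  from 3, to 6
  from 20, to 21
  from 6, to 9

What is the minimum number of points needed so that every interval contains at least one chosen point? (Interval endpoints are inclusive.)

4

Process intervals by earliest right end; each time one isn't hit yet, stab at its right endpoint.
Sorted: [2,5] [3,6] [7,8] [6,9] [9,11] [20,21]
{[2,5],[3,6]} hit by 5; {[7,8],[6,9]} hit by 8; {[9,11]} hit by 11; {[20,21]} hit by 21.
Points: 5, 8, 11, 21 (4 total).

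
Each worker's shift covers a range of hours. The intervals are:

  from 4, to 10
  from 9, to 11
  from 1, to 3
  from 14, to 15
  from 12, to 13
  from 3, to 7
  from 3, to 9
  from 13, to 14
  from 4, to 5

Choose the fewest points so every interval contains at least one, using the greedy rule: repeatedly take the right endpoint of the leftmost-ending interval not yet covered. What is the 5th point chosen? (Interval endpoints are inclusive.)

Process intervals by earliest right end; each time one isn't hit yet, stab at its right endpoint.
Sorted: [1,3] [4,5] [3,7] [3,9] [4,10] [9,11] [12,13] [13,14] [14,15]
{[1,3]} hit by 3; {[4,5],[3,7],[3,9],[4,10]} hit by 5; {[9,11]} hit by 11; {[12,13],[13,14]} hit by 13; {[14,15]} hit by 15.
Points: 3, 5, 11, 13, 15 (5 total).

15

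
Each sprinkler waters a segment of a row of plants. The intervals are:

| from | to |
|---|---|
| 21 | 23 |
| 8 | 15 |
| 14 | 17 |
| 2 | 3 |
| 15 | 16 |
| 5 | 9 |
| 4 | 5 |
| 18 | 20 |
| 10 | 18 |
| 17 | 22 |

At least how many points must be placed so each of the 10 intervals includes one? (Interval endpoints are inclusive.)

By right end: [2,3]  [4,5]  [5,9]  [8,15]  [15,16]  [14,17]  [10,18]  [18,20]  [17,22]  [21,23]
[2,3] uncovered → point at 3; [4,5] uncovered → point at 5; [8,15] uncovered → point at 15; [18,20] uncovered → point at 20; [21,23] uncovered → point at 23.
Points: 3, 5, 15, 20, 23 (5 total).

5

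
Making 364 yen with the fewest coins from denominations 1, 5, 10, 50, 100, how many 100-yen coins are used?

364 − 3×100→64 − 1×50→14 − 1×10→4 − 4×1→0
Count of 100: 3

3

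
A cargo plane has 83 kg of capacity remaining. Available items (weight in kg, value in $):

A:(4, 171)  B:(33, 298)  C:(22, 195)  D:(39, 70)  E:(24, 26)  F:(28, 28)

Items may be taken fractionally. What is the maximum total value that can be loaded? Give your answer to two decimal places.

707.08

Greedy by value/weight ratio, highest first.
Ratios (sorted): A 42.75, B 9.03, C 8.86, D 1.79, E 1.08, F 1.00
take A (4 @ 171); take B (33 @ 298); take C (22 @ 195); take 24/39 of D → 43.08. Capacity used 83/83.
Total value = 707.08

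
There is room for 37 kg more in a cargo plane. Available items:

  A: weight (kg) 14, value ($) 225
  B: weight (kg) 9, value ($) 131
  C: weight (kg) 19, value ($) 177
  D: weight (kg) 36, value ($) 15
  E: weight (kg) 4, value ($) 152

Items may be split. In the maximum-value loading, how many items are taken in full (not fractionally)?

Order: E (152/4=38.00) > A (225/14=16.07) > B (131/9=14.56) > C (177/19=9.32) > D (15/36=0.42)
Fill: take E (4 @ 152) → take A (14 @ 225) → take B (9 @ 131) → take 10/19 of C → 93.16; 37/37 used.
3 item(s) taken whole; one partial (take 10/19 of C).

3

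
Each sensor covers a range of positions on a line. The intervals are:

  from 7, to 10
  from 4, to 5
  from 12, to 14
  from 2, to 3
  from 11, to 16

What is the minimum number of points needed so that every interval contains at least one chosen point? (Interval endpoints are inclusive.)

4

Sorted: [2,3] [4,5] [7,10] [12,14] [11,16]
{[2,3]} hit by 3; {[4,5]} hit by 5; {[7,10]} hit by 10; {[12,14],[11,16]} hit by 14.
Points: 3, 5, 10, 14 (4 total).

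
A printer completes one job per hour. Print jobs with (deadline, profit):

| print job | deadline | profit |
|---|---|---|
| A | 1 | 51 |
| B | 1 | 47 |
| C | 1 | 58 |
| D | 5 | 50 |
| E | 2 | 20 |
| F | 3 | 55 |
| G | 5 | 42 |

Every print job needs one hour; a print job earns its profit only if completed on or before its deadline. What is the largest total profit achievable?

225

By profit: C(d1,58), F(d3,55), A(d1,51), D(d5,50), B(d1,47), G(d5,42), E(d2,20)
C→slot 1; F→slot 3; A skipped; D→slot 5; B skipped; G→slot 4; E→slot 2.
Profit = 58 + 20 + 55 + 42 + 50 = 225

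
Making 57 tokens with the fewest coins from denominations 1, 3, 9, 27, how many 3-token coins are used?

1

57 − 2×27→3 − 1×3→0
Count of 3: 1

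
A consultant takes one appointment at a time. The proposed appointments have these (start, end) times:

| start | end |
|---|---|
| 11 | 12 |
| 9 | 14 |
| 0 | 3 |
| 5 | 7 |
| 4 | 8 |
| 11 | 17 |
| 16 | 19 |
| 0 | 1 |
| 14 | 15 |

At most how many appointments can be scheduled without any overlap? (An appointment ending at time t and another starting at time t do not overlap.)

By end time: (0,1), (0,3), (5,7), (4,8), (11,12), (9,14), (14,15), (11,17), (16,19).
Pick (0,1); next start ≥ 1 → (5,7); next start ≥ 7 → (11,12); next start ≥ 12 → (14,15); next start ≥ 15 → (16,19).
Selected 5 appointments.

5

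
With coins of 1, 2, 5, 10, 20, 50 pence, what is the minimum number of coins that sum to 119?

Use the largest denomination that fits, subtract, and repeat.
119 − 2×50→19 − 1×10→9 − 1×5→4 − 2×2→0
Total coins = 2 + 1 + 1 + 2 = 6

6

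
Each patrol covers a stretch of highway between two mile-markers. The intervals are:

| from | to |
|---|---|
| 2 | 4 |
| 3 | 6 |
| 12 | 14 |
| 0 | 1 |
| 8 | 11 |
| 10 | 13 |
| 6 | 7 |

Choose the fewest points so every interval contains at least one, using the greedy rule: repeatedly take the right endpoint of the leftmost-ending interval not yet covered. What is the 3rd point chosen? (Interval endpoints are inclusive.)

By right end: [0,1]  [2,4]  [3,6]  [6,7]  [8,11]  [10,13]  [12,14]
[0,1] uncovered → point at 1; [2,4] uncovered → point at 4; [6,7] uncovered → point at 7; [8,11] uncovered → point at 11; [12,14] uncovered → point at 14.
Points: 1, 4, 7, 11, 14 (5 total).

7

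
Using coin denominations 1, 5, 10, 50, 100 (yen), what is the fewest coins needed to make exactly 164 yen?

7

Use the largest denomination that fits, subtract, and repeat.
164 = 1×100 + 1×50 + 1×10 + 4×1
Total coins = 1 + 1 + 1 + 4 = 7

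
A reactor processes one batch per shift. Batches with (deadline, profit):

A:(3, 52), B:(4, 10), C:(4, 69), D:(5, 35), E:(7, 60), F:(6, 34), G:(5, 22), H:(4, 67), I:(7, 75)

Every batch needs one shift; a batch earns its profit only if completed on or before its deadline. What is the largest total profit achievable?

392

Sort by profit descending; place each in the latest free slot ≤ its deadline.
Profit order: I=75 C=69 H=67 E=60 A=52 D=35 F=34 G=22 B=10
Assign: I→slot 7, C→slot 4, H→slot 3, E→slot 6, A→slot 2, D→slot 5, F→slot 1, G skipped, B skipped.
Slots: [1:F] [2:A] [3:H] [4:C] [5:D] [6:E] [7:I]
Profit = 34 + 52 + 67 + 69 + 35 + 60 + 75 = 392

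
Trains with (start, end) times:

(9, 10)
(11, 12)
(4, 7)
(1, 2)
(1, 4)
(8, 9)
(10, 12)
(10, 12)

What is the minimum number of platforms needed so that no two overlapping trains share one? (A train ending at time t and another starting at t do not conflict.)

3

The answer is the maximum number of intervals overlapping at any instant.
Events (time:±→running): 1:+→1 1:+→2 2:-→1 4:-→0 4:+→1 7:-→0 8:+→1 9:-→0 9:+→1 10:-→0 10:+→1 10:+→2 11:+→3 … peak 3.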